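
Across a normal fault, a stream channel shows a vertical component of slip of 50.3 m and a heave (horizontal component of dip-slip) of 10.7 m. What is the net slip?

51.4 m

net slip = √(throw² + heave²) = √(50.3² + 10.7²) = 51.4 m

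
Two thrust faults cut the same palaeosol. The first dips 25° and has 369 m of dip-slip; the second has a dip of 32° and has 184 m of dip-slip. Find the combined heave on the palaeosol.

heave_A = 369 × cos(25°) = 334.4 m
heave_B = 184 × cos(32°) = 156 m
total = 334.4 + 156 = 490 m

490 m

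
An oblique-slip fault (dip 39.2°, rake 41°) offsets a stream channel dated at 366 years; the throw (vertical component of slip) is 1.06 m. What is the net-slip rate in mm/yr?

dip-slip = throw / sin(dip) = 1.06 / sin(39.2°) = 1.677 m
net slip = dip-slip / sin(rake) = 1.677 / sin(41°) = 2.556 m
rate = 2.556 m / 366 years = 0.00698 m/yr = 6.98 mm/yr

6.98 mm/yr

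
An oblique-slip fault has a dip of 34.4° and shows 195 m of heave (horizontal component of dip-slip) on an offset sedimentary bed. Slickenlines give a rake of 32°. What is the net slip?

446 m

dip-slip = heave / cos(dip) = 195 / cos(34.4°) = 236.3 m
net slip = dip-slip / sin(rake) = 236.3 / sin(32°) = 446 m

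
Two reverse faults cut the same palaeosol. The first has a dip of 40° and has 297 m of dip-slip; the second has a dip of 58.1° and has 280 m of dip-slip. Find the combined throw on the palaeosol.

throw_A = 297 × sin(40°) = 190.9 m
throw_B = 280 × sin(58.1°) = 237.7 m
total = 190.9 + 237.7 = 429 m

429 m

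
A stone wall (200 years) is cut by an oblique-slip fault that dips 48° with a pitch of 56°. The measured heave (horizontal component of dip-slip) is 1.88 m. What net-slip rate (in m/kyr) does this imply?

16.9 m/kyr

dip-slip = heave / cos(dip) = 1.88 / cos(48°) = 2.810 m
net slip = dip-slip / sin(rake) = 2.810 / sin(56°) = 3.389 m
rate = 3.389 m / 200 years = 0.0169 m/yr = 16.9 m/kyr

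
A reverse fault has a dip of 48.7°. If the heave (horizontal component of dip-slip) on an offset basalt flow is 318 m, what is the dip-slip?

482 m

dip-slip = heave / cos(dip) = 318 / cos(48.7°) = 482 m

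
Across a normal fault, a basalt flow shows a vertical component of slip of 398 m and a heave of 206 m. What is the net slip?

448 m

net slip = √(throw² + heave²) = √(398² + 206²) = 448 m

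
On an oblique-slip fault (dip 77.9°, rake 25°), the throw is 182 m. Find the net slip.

440 m

dip-slip = throw / sin(dip) = 182 / sin(77.9°) = 186.1 m
net slip = dip-slip / sin(rake) = 186.1 / sin(25°) = 440 m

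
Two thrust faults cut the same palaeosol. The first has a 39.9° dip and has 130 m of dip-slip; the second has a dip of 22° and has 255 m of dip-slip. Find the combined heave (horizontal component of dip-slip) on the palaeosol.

heave_A = 130 × cos(39.9°) = 99.73 m
heave_B = 255 × cos(22°) = 236.4 m
total = 99.73 + 236.4 = 336 m

336 m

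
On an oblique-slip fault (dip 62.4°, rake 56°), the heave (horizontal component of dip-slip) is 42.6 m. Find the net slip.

dip-slip = heave / cos(dip) = 42.6 / cos(62.4°) = 91.95 m
net slip = dip-slip / sin(rake) = 91.95 / sin(56°) = 111 m

111 m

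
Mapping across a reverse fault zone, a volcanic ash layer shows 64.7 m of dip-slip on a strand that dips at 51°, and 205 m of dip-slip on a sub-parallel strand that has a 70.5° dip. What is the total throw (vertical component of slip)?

throw_A = 64.7 × sin(51°) = 50.28 m
throw_B = 205 × sin(70.5°) = 193.2 m
total = 50.28 + 193.2 = 244 m

244 m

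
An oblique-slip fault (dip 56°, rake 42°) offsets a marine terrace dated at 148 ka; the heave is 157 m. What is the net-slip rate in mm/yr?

2.84 mm/yr

dip-slip = heave / cos(dip) = 157 / cos(56°) = 280.8 m
net slip = dip-slip / sin(rake) = 280.8 / sin(42°) = 419.6 m
rate = 419.6 m / 148 ka = 0.00284 m/yr = 2.84 mm/yr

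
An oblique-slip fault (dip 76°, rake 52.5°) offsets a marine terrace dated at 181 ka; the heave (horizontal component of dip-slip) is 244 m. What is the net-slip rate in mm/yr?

dip-slip = heave / cos(dip) = 244 / cos(76°) = 1009 m
net slip = dip-slip / sin(rake) = 1009 / sin(52.5°) = 1271 m
rate = 1271 m / 181 ka = 0.00702 m/yr = 7.02 mm/yr

7.02 mm/yr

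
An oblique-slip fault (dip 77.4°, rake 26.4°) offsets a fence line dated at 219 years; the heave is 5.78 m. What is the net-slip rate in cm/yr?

dip-slip = heave / cos(dip) = 5.78 / cos(77.4°) = 26.50 m
net slip = dip-slip / sin(rake) = 26.50 / sin(26.4°) = 59.59 m
rate = 59.59 m / 219 years = 0.272 m/yr = 27.2 cm/yr

27.2 cm/yr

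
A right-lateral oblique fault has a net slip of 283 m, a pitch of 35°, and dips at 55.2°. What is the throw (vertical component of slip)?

dip-slip = net slip × sin(rake) = 283 m × sin(35°) = 162.3 m
throw = dip-slip × sin(dip) = 162.3 × sin(55.2°) = 133 m

133 m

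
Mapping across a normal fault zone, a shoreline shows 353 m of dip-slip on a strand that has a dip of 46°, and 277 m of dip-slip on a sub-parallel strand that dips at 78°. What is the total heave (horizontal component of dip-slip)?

heave_A = 353 × cos(46°) = 245.2 m
heave_B = 277 × cos(78°) = 57.59 m
total = 245.2 + 57.59 = 303 m

303 m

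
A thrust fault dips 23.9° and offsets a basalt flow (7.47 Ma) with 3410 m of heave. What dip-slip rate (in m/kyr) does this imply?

0.499 m/kyr

dip-slip = heave / cos(dip) = 3410 m / cos(23.9°) = 3730 m
rate = 3730 m / 7.47 Ma = 0.000499 m/yr = 0.499 m/kyr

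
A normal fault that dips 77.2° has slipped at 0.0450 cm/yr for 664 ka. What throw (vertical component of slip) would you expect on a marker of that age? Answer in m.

dip-slip = rate × time = 0.0450 cm/yr × 664 ka = 298.8 m
throw = dip-slip × sin(dip) = 298.8 × sin(77.2°) = 291 m

291 m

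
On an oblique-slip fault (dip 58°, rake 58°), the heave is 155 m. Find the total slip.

dip-slip = heave / cos(dip) = 155 / cos(58°) = 292.5 m
net slip = dip-slip / sin(rake) = 292.5 / sin(58°) = 345 m

345 m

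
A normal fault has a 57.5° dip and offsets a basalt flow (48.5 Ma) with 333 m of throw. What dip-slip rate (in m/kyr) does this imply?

0.00814 m/kyr

dip-slip = throw / sin(dip) = 333 m / sin(57.5°) = 394.8 m
rate = 394.8 m / 48.5 Ma = 0.00000814 m/yr = 0.00814 m/kyr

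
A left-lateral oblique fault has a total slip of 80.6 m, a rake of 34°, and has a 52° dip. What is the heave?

dip-slip = net slip × sin(rake) = 80.6 m × sin(34°) = 45.07 m
heave = dip-slip × cos(dip) = 45.07 × cos(52°) = 27.7 m

27.7 m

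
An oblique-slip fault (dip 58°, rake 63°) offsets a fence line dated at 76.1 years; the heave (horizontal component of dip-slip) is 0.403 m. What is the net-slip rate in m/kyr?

dip-slip = heave / cos(dip) = 0.403 / cos(58°) = 0.7605 m
net slip = dip-slip / sin(rake) = 0.7605 / sin(63°) = 0.8535 m
rate = 0.8535 m / 76.1 years = 0.0112 m/yr = 11.2 m/kyr

11.2 m/kyr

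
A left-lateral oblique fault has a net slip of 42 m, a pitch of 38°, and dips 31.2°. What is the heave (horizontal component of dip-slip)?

22.1 m

dip-slip = net slip × sin(rake) = 42 m × sin(38°) = 25.86 m
heave = dip-slip × cos(dip) = 25.86 × cos(31.2°) = 22.1 m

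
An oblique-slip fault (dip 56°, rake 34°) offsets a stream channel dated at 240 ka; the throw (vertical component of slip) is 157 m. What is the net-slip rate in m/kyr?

1.41 m/kyr

dip-slip = throw / sin(dip) = 157 / sin(56°) = 189.4 m
net slip = dip-slip / sin(rake) = 189.4 / sin(34°) = 338.7 m
rate = 338.7 m / 240 ka = 0.00141 m/yr = 1.41 m/kyr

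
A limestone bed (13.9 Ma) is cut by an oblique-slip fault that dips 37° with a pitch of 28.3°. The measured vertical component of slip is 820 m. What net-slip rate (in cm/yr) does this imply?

0.0207 cm/yr

dip-slip = throw / sin(dip) = 820 / sin(37°) = 1363 m
net slip = dip-slip / sin(rake) = 1363 / sin(28.3°) = 2874 m
rate = 2874 m / 13.9 Ma = 0.000207 m/yr = 0.0207 cm/yr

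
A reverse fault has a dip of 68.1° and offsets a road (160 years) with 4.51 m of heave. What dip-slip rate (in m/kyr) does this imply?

75.6 m/kyr

dip-slip = heave / cos(dip) = 4.51 m / cos(68.1°) = 12.09 m
rate = 12.09 m / 160 years = 0.0756 m/yr = 75.6 m/kyr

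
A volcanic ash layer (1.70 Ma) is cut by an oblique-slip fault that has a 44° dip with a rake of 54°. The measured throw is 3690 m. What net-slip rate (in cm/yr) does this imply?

0.386 cm/yr

dip-slip = throw / sin(dip) = 3690 / sin(44°) = 5312 m
net slip = dip-slip / sin(rake) = 5312 / sin(54°) = 6566 m
rate = 6566 m / 1.70 Ma = 0.00386 m/yr = 0.386 cm/yr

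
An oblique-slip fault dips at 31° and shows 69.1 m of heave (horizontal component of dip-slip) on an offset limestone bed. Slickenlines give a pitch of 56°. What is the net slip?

dip-slip = heave / cos(dip) = 69.1 / cos(31°) = 80.61 m
net slip = dip-slip / sin(rake) = 80.61 / sin(56°) = 97.2 m

97.2 m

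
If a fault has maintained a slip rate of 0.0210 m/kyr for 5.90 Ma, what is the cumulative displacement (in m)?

124 m

slip = rate × time = 0.0210 m/kyr × 5.90 Ma = 124 m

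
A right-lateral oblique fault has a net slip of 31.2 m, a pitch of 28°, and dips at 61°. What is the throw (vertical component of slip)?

12.8 m

dip-slip = net slip × sin(rake) = 31.2 m × sin(28°) = 14.65 m
throw = dip-slip × sin(dip) = 14.65 × sin(61°) = 12.8 m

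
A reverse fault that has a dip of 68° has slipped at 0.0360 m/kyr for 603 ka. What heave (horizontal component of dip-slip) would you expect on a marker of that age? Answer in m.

8.13 m

dip-slip = rate × time = 0.0360 m/kyr × 603 ka = 21.71 m
heave = dip-slip × cos(dip) = 21.71 × cos(68°) = 8.13 m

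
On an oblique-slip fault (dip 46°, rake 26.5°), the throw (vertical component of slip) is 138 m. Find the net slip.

430 m

dip-slip = throw / sin(dip) = 138 / sin(46°) = 191.8 m
net slip = dip-slip / sin(rake) = 191.8 / sin(26.5°) = 430 m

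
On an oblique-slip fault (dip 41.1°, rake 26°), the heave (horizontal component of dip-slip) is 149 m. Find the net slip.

dip-slip = heave / cos(dip) = 149 / cos(41.1°) = 197.7 m
net slip = dip-slip / sin(rake) = 197.7 / sin(26°) = 451 m

451 m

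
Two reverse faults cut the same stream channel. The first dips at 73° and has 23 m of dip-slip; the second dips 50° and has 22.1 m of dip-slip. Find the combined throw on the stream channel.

throw_A = 23 × sin(73°) = 22 m
throw_B = 22.1 × sin(50°) = 16.93 m
total = 22 + 16.93 = 38.9 m

38.9 m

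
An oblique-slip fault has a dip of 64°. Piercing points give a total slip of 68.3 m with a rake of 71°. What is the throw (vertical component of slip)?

58 m

dip-slip = net slip × sin(rake) = 68.3 m × sin(71°) = 64.58 m
throw = dip-slip × sin(dip) = 64.58 × sin(64°) = 58 m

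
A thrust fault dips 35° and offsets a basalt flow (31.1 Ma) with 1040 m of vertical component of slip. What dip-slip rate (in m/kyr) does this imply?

0.0583 m/kyr

dip-slip = throw / sin(dip) = 1040 m / sin(35°) = 1813 m
rate = 1813 m / 31.1 Ma = 0.0000583 m/yr = 0.0583 m/kyr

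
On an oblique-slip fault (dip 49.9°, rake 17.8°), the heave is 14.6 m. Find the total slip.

74.1 m

dip-slip = heave / cos(dip) = 14.6 / cos(49.9°) = 22.67 m
net slip = dip-slip / sin(rake) = 22.67 / sin(17.8°) = 74.1 m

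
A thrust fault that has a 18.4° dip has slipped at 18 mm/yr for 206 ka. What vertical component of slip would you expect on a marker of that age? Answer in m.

dip-slip = rate × time = 18 mm/yr × 206 ka = 3708 m
throw = dip-slip × sin(dip) = 3708 × sin(18.4°) = 1170 m

1170 m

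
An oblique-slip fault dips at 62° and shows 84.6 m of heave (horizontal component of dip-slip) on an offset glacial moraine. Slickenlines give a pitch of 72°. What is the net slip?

189 m

dip-slip = heave / cos(dip) = 84.6 / cos(62°) = 180.2 m
net slip = dip-slip / sin(rake) = 180.2 / sin(72°) = 189 m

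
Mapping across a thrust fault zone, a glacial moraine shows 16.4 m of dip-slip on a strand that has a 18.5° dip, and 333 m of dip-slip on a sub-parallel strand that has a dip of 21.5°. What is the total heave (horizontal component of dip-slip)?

heave_A = 16.4 × cos(18.5°) = 15.55 m
heave_B = 333 × cos(21.5°) = 309.8 m
total = 15.55 + 309.8 = 325 m

325 m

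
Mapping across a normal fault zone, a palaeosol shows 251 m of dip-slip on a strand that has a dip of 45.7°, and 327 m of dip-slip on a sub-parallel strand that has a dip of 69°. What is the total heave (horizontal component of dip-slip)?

292 m

heave_A = 251 × cos(45.7°) = 175.3 m
heave_B = 327 × cos(69°) = 117.2 m
total = 175.3 + 117.2 = 292 m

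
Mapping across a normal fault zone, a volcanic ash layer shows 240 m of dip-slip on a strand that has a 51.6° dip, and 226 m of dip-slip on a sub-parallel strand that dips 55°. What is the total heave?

279 m

heave_A = 240 × cos(51.6°) = 149.1 m
heave_B = 226 × cos(55°) = 129.6 m
total = 149.1 + 129.6 = 279 m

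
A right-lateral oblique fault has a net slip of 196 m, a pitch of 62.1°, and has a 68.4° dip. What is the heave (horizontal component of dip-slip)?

63.8 m

dip-slip = net slip × sin(rake) = 196 m × sin(62.1°) = 173.2 m
heave = dip-slip × cos(dip) = 173.2 × cos(68.4°) = 63.8 m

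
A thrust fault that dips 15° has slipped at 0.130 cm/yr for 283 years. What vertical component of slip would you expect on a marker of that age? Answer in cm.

dip-slip = rate × time = 0.130 cm/yr × 283 years = 0.3679 m
throw = dip-slip × sin(dip) = 0.3679 × sin(15°) = 0.0952 m = 9.52 cm

9.52 cm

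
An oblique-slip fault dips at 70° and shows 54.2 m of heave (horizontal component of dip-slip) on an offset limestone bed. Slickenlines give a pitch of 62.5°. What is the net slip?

179 m

dip-slip = heave / cos(dip) = 54.2 / cos(70°) = 158.5 m
net slip = dip-slip / sin(rake) = 158.5 / sin(62.5°) = 179 m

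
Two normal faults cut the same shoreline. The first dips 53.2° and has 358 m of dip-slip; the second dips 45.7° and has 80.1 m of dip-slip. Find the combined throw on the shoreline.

344 m

throw_A = 358 × sin(53.2°) = 286.7 m
throw_B = 80.1 × sin(45.7°) = 57.33 m
total = 286.7 + 57.33 = 344 m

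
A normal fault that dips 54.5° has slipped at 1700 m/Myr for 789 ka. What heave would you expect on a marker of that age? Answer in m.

dip-slip = rate × time = 1700 m/Myr × 789 ka = 1341 m
heave = dip-slip × cos(dip) = 1341 × cos(54.5°) = 779 m

779 m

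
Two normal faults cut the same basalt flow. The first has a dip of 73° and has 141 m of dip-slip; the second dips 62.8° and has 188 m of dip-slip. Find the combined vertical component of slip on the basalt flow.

302 m

throw_A = 141 × sin(73°) = 134.8 m
throw_B = 188 × sin(62.8°) = 167.2 m
total = 134.8 + 167.2 = 302 m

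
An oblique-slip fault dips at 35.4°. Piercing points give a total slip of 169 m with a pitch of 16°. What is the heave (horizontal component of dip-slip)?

38 m

dip-slip = net slip × sin(rake) = 169 m × sin(16°) = 46.58 m
heave = dip-slip × cos(dip) = 46.58 × cos(35.4°) = 38 m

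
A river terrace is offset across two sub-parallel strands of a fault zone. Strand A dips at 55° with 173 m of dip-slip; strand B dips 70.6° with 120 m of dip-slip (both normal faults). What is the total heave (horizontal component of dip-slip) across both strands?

heave_A = 173 × cos(55°) = 99.23 m
heave_B = 120 × cos(70.6°) = 39.86 m
total = 99.23 + 39.86 = 139 m

139 m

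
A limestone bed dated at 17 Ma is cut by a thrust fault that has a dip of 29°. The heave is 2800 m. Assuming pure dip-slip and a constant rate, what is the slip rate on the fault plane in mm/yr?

dip-slip = heave / cos(dip) = 2800 m / cos(29°) = 3201 m
rate = 3201 m / 17 Ma = 0.000188 m/yr = 0.188 mm/yr

0.188 mm/yr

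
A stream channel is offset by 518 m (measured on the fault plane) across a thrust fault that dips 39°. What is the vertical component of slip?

throw = dip-slip × sin(dip) = 518 m × sin(39°) = 326 m

326 m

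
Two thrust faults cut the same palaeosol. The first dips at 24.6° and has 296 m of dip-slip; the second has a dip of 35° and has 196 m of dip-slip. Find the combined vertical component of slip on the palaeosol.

throw_A = 296 × sin(24.6°) = 123.2 m
throw_B = 196 × sin(35°) = 112.4 m
total = 123.2 + 112.4 = 236 m

236 m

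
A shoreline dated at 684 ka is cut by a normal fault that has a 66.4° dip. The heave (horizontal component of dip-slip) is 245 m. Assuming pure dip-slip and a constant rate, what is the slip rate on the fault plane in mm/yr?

0.895 mm/yr

dip-slip = heave / cos(dip) = 245 m / cos(66.4°) = 612 m
rate = 612 m / 684 ka = 0.000895 m/yr = 0.895 mm/yr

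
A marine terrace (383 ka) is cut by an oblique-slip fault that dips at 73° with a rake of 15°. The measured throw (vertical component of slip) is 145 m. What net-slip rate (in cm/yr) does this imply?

dip-slip = throw / sin(dip) = 145 / sin(73°) = 151.6 m
net slip = dip-slip / sin(rake) = 151.6 / sin(15°) = 585.8 m
rate = 585.8 m / 383 ka = 0.00153 m/yr = 0.153 cm/yr

0.153 cm/yr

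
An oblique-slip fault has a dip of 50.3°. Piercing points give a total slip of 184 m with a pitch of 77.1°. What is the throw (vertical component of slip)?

dip-slip = net slip × sin(rake) = 184 m × sin(77.1°) = 179.4 m
throw = dip-slip × sin(dip) = 179.4 × sin(50.3°) = 138 m

138 m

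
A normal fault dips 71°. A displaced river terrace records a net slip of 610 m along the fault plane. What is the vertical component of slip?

577 m

throw = dip-slip × sin(dip) = 610 m × sin(71°) = 577 m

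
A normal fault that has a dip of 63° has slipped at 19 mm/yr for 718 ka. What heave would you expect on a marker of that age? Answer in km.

6.19 km

dip-slip = rate × time = 19 mm/yr × 718 ka = 13640 m
heave = dip-slip × cos(dip) = 13640 × cos(63°) = 6190 m = 6.19 km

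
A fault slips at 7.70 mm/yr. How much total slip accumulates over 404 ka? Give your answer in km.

slip = rate × time = 7.70 mm/yr × 404 ka = 3110 m = 3.11 km

3.11 km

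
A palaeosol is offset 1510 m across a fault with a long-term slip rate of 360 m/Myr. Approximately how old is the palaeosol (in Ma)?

4.19 Ma

age = offset / rate = 1510 m / (360 m/Myr) = 4.19e+06 yr = 4.19 Ma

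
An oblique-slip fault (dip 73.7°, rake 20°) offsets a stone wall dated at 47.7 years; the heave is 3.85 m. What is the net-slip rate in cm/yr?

dip-slip = heave / cos(dip) = 3.85 / cos(73.7°) = 13.72 m
net slip = dip-slip / sin(rake) = 13.72 / sin(20°) = 40.11 m
rate = 40.11 m / 47.7 years = 0.841 m/yr = 84.1 cm/yr

84.1 cm/yr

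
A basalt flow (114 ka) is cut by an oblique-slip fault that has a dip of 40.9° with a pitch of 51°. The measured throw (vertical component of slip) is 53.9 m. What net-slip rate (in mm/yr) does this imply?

0.929 mm/yr

dip-slip = throw / sin(dip) = 53.9 / sin(40.9°) = 82.32 m
net slip = dip-slip / sin(rake) = 82.32 / sin(51°) = 105.9 m
rate = 105.9 m / 114 ka = 0.000929 m/yr = 0.929 mm/yr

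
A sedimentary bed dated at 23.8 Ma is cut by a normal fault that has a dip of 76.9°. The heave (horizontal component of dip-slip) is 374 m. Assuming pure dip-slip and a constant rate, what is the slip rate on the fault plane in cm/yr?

dip-slip = heave / cos(dip) = 374 m / cos(76.9°) = 1650 m
rate = 1650 m / 23.8 Ma = 0.0000693 m/yr = 0.00693 cm/yr

0.00693 cm/yr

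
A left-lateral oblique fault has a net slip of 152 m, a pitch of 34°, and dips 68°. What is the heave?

31.8 m

dip-slip = net slip × sin(rake) = 152 m × sin(34°) = 85 m
heave = dip-slip × cos(dip) = 85 × cos(68°) = 31.8 m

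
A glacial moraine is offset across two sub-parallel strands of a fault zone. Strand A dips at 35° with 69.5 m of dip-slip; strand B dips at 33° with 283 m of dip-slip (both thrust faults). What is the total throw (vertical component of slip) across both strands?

194 m

throw_A = 69.5 × sin(35°) = 39.86 m
throw_B = 283 × sin(33°) = 154.1 m
total = 39.86 + 154.1 = 194 m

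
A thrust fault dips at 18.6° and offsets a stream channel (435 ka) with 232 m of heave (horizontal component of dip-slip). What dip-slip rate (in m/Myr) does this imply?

563 m/Myr

dip-slip = heave / cos(dip) = 232 m / cos(18.6°) = 244.8 m
rate = 244.8 m / 435 ka = 0.000563 m/yr = 563 m/Myr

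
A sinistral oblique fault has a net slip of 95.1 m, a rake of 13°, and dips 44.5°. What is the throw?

15 m

dip-slip = net slip × sin(rake) = 95.1 m × sin(13°) = 21.39 m
throw = dip-slip × sin(dip) = 21.39 × sin(44.5°) = 15 m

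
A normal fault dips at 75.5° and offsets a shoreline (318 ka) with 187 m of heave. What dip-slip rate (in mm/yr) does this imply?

2.35 mm/yr

dip-slip = heave / cos(dip) = 187 m / cos(75.5°) = 746.9 m
rate = 746.9 m / 318 ka = 0.00235 m/yr = 2.35 mm/yr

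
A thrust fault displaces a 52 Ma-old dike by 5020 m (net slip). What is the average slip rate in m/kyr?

rate = 5020 m / 52 Ma = 0.0000965 m/yr = 0.0965 m/kyr

0.0965 m/kyr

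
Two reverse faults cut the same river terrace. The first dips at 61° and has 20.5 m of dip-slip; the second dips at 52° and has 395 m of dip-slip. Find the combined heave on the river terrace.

heave_A = 20.5 × cos(61°) = 9.939 m
heave_B = 395 × cos(52°) = 243.2 m
total = 9.939 + 243.2 = 253 m

253 m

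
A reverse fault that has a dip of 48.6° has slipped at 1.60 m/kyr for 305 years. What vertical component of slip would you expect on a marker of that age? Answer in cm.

36.6 cm

dip-slip = rate × time = 1.60 m/kyr × 305 years = 0.4880 m
throw = dip-slip × sin(dip) = 0.4880 × sin(48.6°) = 0.366 m = 36.6 cm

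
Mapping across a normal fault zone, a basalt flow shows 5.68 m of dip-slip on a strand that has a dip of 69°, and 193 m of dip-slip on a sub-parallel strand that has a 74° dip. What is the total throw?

191 m

throw_A = 5.68 × sin(69°) = 5.303 m
throw_B = 193 × sin(74°) = 185.5 m
total = 5.303 + 185.5 = 191 m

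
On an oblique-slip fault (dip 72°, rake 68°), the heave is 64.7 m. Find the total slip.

226 m

dip-slip = heave / cos(dip) = 64.7 / cos(72°) = 209.4 m
net slip = dip-slip / sin(rake) = 209.4 / sin(68°) = 226 m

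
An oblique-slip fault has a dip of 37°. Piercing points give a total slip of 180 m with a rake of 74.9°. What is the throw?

dip-slip = net slip × sin(rake) = 180 m × sin(74.9°) = 173.8 m
throw = dip-slip × sin(dip) = 173.8 × sin(37°) = 105 m

105 m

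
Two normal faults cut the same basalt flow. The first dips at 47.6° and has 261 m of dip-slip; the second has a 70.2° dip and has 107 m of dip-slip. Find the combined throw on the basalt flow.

throw_A = 261 × sin(47.6°) = 192.7 m
throw_B = 107 × sin(70.2°) = 100.7 m
total = 192.7 + 100.7 = 293 m

293 m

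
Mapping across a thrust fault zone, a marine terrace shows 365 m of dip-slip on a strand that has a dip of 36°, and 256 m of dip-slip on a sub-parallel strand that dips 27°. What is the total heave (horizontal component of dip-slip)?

523 m

heave_A = 365 × cos(36°) = 295.3 m
heave_B = 256 × cos(27°) = 228.1 m
total = 295.3 + 228.1 = 523 m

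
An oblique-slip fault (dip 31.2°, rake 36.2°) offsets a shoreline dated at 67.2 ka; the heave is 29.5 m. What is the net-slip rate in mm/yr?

0.869 mm/yr

dip-slip = heave / cos(dip) = 29.5 / cos(31.2°) = 34.49 m
net slip = dip-slip / sin(rake) = 34.49 / sin(36.2°) = 58.39 m
rate = 58.39 m / 67.2 ka = 0.000869 m/yr = 0.869 mm/yr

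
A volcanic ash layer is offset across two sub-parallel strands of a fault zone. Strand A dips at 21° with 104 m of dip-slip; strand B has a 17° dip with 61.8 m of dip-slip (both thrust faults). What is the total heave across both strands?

156 m

heave_A = 104 × cos(21°) = 97.09 m
heave_B = 61.8 × cos(17°) = 59.10 m
total = 97.09 + 59.10 = 156 m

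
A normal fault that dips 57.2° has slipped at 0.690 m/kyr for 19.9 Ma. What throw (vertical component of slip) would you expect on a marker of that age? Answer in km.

11.5 km

dip-slip = rate × time = 0.690 m/kyr × 19.9 Ma = 13730 m
throw = dip-slip × sin(dip) = 13730 × sin(57.2°) = 11500 m = 11.5 km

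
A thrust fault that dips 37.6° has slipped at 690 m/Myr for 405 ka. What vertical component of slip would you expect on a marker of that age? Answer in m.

dip-slip = rate × time = 690 m/Myr × 405 ka = 279.4 m
throw = dip-slip × sin(dip) = 279.4 × sin(37.6°) = 171 m

171 m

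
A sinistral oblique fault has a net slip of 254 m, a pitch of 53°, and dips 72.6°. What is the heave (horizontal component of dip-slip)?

60.7 m

dip-slip = net slip × sin(rake) = 254 m × sin(53°) = 202.9 m
heave = dip-slip × cos(dip) = 202.9 × cos(72.6°) = 60.7 m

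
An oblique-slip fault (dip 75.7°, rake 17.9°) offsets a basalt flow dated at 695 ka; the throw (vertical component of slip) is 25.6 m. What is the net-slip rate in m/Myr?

124 m/Myr

dip-slip = throw / sin(dip) = 25.6 / sin(75.7°) = 26.42 m
net slip = dip-slip / sin(rake) = 26.42 / sin(17.9°) = 85.95 m
rate = 85.95 m / 695 ka = 0.000124 m/yr = 124 m/Myr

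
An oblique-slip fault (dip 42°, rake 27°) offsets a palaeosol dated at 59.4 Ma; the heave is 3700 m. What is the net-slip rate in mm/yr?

dip-slip = heave / cos(dip) = 3700 / cos(42°) = 4979 m
net slip = dip-slip / sin(rake) = 4979 / sin(27°) = 10970 m
rate = 10970 m / 59.4 Ma = 0.000185 m/yr = 0.185 mm/yr

0.185 mm/yr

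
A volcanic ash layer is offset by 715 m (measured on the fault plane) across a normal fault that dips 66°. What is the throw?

653 m

throw = dip-slip × sin(dip) = 715 m × sin(66°) = 653 m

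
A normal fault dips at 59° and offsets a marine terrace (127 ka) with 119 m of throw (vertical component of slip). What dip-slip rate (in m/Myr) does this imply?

dip-slip = throw / sin(dip) = 119 m / sin(59°) = 138.8 m
rate = 138.8 m / 127 ka = 0.00109 m/yr = 1090 m/Myr

1090 m/Myr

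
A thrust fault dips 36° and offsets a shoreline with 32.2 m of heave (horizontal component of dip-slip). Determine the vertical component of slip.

throw = heave × tan(dip) = 32.2 × tan(36°) = 23.4 m

23.4 m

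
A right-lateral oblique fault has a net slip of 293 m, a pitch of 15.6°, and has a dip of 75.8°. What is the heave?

19.3 m

dip-slip = net slip × sin(rake) = 293 m × sin(15.6°) = 78.79 m
heave = dip-slip × cos(dip) = 78.79 × cos(75.8°) = 19.3 m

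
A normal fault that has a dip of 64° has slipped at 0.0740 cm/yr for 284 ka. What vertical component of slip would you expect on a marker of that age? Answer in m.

189 m

dip-slip = rate × time = 0.0740 cm/yr × 284 ka = 210.2 m
throw = dip-slip × sin(dip) = 210.2 × sin(64°) = 189 m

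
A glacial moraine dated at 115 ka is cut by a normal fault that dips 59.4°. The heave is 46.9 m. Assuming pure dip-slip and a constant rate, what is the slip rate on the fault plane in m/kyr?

dip-slip = heave / cos(dip) = 46.9 m / cos(59.4°) = 92.13 m
rate = 92.13 m / 115 ka = 0.000801 m/yr = 0.801 m/kyr

0.801 m/kyr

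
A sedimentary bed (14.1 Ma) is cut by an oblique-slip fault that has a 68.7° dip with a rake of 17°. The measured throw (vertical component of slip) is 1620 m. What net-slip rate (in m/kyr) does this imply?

0.422 m/kyr

dip-slip = throw / sin(dip) = 1620 / sin(68.7°) = 1739 m
net slip = dip-slip / sin(rake) = 1739 / sin(17°) = 5947 m
rate = 5947 m / 14.1 Ma = 0.000422 m/yr = 0.422 m/kyr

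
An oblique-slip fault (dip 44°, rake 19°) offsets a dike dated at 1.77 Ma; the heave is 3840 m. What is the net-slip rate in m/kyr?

dip-slip = heave / cos(dip) = 3840 / cos(44°) = 5338 m
net slip = dip-slip / sin(rake) = 5338 / sin(19°) = 16400 m
rate = 16400 m / 1.77 Ma = 0.00926 m/yr = 9.26 m/kyr

9.26 m/kyr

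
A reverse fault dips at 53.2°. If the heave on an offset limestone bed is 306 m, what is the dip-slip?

dip-slip = heave / cos(dip) = 306 / cos(53.2°) = 511 m

511 m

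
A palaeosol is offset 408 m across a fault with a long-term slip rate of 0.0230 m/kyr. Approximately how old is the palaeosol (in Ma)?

17.7 Ma

age = offset / rate = 408 m / (0.0230 m/kyr) = 1.77e+07 yr = 17.7 Ma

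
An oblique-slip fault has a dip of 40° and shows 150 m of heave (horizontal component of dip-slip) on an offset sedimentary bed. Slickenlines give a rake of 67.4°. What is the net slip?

dip-slip = heave / cos(dip) = 150 / cos(40°) = 195.8 m
net slip = dip-slip / sin(rake) = 195.8 / sin(67.4°) = 212 m

212 m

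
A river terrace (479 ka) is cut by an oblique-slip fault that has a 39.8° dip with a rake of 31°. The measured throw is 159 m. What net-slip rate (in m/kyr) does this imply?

1.01 m/kyr

dip-slip = throw / sin(dip) = 159 / sin(39.8°) = 248.4 m
net slip = dip-slip / sin(rake) = 248.4 / sin(31°) = 482.3 m
rate = 482.3 m / 479 ka = 0.00101 m/yr = 1.01 m/kyr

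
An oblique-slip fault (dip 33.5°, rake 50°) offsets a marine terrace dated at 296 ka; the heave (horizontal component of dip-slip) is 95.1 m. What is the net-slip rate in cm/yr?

0.0503 cm/yr

dip-slip = heave / cos(dip) = 95.1 / cos(33.5°) = 114 m
net slip = dip-slip / sin(rake) = 114 / sin(50°) = 148.9 m
rate = 148.9 m / 296 ka = 0.000503 m/yr = 0.0503 cm/yr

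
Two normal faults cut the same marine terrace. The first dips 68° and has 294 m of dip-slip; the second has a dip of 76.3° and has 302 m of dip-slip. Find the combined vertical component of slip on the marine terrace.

throw_A = 294 × sin(68°) = 272.6 m
throw_B = 302 × sin(76.3°) = 293.4 m
total = 272.6 + 293.4 = 566 m

566 m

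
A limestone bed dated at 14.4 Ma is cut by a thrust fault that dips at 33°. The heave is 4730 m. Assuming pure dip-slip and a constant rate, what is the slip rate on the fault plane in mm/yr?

dip-slip = heave / cos(dip) = 4730 m / cos(33°) = 5640 m
rate = 5640 m / 14.4 Ma = 0.000392 m/yr = 0.392 mm/yr

0.392 mm/yr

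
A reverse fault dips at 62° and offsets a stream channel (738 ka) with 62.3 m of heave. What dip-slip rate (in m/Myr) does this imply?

180 m/Myr

dip-slip = heave / cos(dip) = 62.3 m / cos(62°) = 132.7 m
rate = 132.7 m / 738 ka = 0.000180 m/yr = 180 m/Myr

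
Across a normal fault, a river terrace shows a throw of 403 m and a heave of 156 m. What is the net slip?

net slip = √(throw² + heave²) = √(403² + 156²) = 432 m

432 m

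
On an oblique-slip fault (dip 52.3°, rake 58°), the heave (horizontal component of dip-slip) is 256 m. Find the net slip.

494 m

dip-slip = heave / cos(dip) = 256 / cos(52.3°) = 418.6 m
net slip = dip-slip / sin(rake) = 418.6 / sin(58°) = 494 m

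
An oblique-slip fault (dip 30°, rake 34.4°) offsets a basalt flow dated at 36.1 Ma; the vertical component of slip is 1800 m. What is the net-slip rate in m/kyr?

dip-slip = throw / sin(dip) = 1800 / sin(30°) = 3600 m
net slip = dip-slip / sin(rake) = 3600 / sin(34.4°) = 6372 m
rate = 6372 m / 36.1 Ma = 0.000177 m/yr = 0.177 m/kyr

0.177 m/kyr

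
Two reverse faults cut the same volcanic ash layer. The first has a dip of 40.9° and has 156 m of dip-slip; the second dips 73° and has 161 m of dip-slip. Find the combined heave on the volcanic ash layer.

heave_A = 156 × cos(40.9°) = 117.9 m
heave_B = 161 × cos(73°) = 47.07 m
total = 117.9 + 47.07 = 165 m

165 m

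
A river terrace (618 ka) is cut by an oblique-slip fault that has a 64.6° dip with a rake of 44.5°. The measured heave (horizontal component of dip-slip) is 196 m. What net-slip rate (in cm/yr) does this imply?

0.105 cm/yr

dip-slip = heave / cos(dip) = 196 / cos(64.6°) = 456.9 m
net slip = dip-slip / sin(rake) = 456.9 / sin(44.5°) = 651.9 m
rate = 651.9 m / 618 ka = 0.00105 m/yr = 0.105 cm/yr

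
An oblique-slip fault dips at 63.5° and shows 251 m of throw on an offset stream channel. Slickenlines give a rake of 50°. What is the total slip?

366 m

dip-slip = throw / sin(dip) = 251 / sin(63.5°) = 280.5 m
net slip = dip-slip / sin(rake) = 280.5 / sin(50°) = 366 m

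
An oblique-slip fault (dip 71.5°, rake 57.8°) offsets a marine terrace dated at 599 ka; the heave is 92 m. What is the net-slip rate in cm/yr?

dip-slip = heave / cos(dip) = 92 / cos(71.5°) = 289.9 m
net slip = dip-slip / sin(rake) = 289.9 / sin(57.8°) = 342.6 m
rate = 342.6 m / 599 ka = 0.000572 m/yr = 0.0572 cm/yr

0.0572 cm/yr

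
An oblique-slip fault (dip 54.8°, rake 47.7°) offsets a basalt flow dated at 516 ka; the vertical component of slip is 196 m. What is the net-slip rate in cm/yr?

dip-slip = throw / sin(dip) = 196 / sin(54.8°) = 239.9 m
net slip = dip-slip / sin(rake) = 239.9 / sin(47.7°) = 324.3 m
rate = 324.3 m / 516 ka = 0.000628 m/yr = 0.0628 cm/yr

0.0628 cm/yr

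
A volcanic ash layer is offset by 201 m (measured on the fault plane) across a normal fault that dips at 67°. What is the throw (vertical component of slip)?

throw = dip-slip × sin(dip) = 201 m × sin(67°) = 185 m

185 m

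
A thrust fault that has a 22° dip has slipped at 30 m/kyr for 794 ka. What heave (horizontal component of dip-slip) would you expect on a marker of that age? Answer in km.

22.1 km

dip-slip = rate × time = 30 m/kyr × 794 ka = 23820 m
heave = dip-slip × cos(dip) = 23820 × cos(22°) = 22100 m = 22.1 km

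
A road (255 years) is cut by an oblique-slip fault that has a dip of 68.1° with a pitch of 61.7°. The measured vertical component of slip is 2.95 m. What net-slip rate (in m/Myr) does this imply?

14200 m/Myr

dip-slip = throw / sin(dip) = 2.95 / sin(68.1°) = 3.179 m
net slip = dip-slip / sin(rake) = 3.179 / sin(61.7°) = 3.611 m
rate = 3.611 m / 255 years = 0.0142 m/yr = 14200 m/Myr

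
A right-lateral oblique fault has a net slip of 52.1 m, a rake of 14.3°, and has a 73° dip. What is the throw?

dip-slip = net slip × sin(rake) = 52.1 m × sin(14.3°) = 12.87 m
throw = dip-slip × sin(dip) = 12.87 × sin(73°) = 12.3 m

12.3 m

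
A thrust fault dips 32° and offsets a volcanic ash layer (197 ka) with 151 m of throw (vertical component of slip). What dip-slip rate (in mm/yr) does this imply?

dip-slip = throw / sin(dip) = 151 m / sin(32°) = 284.9 m
rate = 284.9 m / 197 ka = 0.00145 m/yr = 1.45 mm/yr

1.45 mm/yr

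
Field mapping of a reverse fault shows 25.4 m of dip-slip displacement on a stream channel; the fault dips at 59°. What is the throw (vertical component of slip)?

21.8 m

throw = dip-slip × sin(dip) = 25.4 m × sin(59°) = 21.8 m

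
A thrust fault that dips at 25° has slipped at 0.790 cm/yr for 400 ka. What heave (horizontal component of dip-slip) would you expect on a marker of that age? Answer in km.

dip-slip = rate × time = 0.790 cm/yr × 400 ka = 3160 m
heave = dip-slip × cos(dip) = 3160 × cos(25°) = 2860 m = 2.86 km

2.86 km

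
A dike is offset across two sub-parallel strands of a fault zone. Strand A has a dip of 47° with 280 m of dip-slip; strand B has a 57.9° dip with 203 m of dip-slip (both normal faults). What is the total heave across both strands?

heave_A = 280 × cos(47°) = 191 m
heave_B = 203 × cos(57.9°) = 107.9 m
total = 191 + 107.9 = 299 m

299 m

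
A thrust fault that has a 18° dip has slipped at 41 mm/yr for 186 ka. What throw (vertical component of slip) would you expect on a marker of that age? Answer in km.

2.36 km

dip-slip = rate × time = 41 mm/yr × 186 ka = 7626 m
throw = dip-slip × sin(dip) = 7626 × sin(18°) = 2360 m = 2.36 km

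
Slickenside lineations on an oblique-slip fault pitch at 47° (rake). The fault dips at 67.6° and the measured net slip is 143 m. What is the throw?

96.7 m

dip-slip = net slip × sin(rake) = 143 m × sin(47°) = 104.6 m
throw = dip-slip × sin(dip) = 104.6 × sin(67.6°) = 96.7 m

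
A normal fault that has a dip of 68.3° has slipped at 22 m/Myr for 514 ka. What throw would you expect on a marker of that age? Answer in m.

dip-slip = rate × time = 22 m/Myr × 514 ka = 11.31 m
throw = dip-slip × sin(dip) = 11.31 × sin(68.3°) = 10.5 m

10.5 m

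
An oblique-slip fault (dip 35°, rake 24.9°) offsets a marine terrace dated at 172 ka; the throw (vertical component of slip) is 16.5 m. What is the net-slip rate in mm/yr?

0.397 mm/yr

dip-slip = throw / sin(dip) = 16.5 / sin(35°) = 28.77 m
net slip = dip-slip / sin(rake) = 28.77 / sin(24.9°) = 68.32 m
rate = 68.32 m / 172 ka = 0.000397 m/yr = 0.397 mm/yr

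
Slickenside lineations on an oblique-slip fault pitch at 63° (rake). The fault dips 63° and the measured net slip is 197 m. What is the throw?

156 m

dip-slip = net slip × sin(rake) = 197 m × sin(63°) = 175.5 m
throw = dip-slip × sin(dip) = 175.5 × sin(63°) = 156 m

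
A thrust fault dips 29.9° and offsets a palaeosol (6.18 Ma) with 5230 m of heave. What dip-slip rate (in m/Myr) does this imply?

dip-slip = heave / cos(dip) = 5230 m / cos(29.9°) = 6033 m
rate = 6033 m / 6.18 Ma = 0.000976 m/yr = 976 m/Myr

976 m/Myr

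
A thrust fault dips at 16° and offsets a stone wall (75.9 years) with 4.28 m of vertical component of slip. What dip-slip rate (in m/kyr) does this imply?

205 m/kyr

dip-slip = throw / sin(dip) = 4.28 m / sin(16°) = 15.53 m
rate = 15.53 m / 75.9 years = 0.205 m/yr = 205 m/kyr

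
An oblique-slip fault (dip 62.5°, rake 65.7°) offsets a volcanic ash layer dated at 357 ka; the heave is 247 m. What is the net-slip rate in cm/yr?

dip-slip = heave / cos(dip) = 247 / cos(62.5°) = 534.9 m
net slip = dip-slip / sin(rake) = 534.9 / sin(65.7°) = 586.9 m
rate = 586.9 m / 357 ka = 0.00164 m/yr = 0.164 cm/yr

0.164 cm/yr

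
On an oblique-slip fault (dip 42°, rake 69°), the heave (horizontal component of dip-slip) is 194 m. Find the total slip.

280 m

dip-slip = heave / cos(dip) = 194 / cos(42°) = 261.1 m
net slip = dip-slip / sin(rake) = 261.1 / sin(69°) = 280 m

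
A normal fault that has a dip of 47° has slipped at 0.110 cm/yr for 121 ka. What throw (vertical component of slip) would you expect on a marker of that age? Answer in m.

97.3 m

dip-slip = rate × time = 0.110 cm/yr × 121 ka = 133.1 m
throw = dip-slip × sin(dip) = 133.1 × sin(47°) = 97.3 m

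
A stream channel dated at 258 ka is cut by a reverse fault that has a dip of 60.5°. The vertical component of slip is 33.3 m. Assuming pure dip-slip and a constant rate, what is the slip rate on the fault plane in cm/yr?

0.0148 cm/yr

dip-slip = throw / sin(dip) = 33.3 m / sin(60.5°) = 38.26 m
rate = 38.26 m / 258 ka = 0.000148 m/yr = 0.0148 cm/yr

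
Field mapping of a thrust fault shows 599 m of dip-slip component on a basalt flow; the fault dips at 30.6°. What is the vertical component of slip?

305 m

throw = dip-slip × sin(dip) = 599 m × sin(30.6°) = 305 m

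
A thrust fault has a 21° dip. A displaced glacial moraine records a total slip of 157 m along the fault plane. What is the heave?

147 m

heave = dip-slip × cos(dip) = 157 m × cos(21°) = 147 m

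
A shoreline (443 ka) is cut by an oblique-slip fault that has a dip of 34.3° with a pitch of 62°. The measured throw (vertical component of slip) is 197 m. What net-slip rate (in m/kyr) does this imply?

dip-slip = throw / sin(dip) = 197 / sin(34.3°) = 349.6 m
net slip = dip-slip / sin(rake) = 349.6 / sin(62°) = 395.9 m
rate = 395.9 m / 443 ka = 0.000894 m/yr = 0.894 m/kyr

0.894 m/kyr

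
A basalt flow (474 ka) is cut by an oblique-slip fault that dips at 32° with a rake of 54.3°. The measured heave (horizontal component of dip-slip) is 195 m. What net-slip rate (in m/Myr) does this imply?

597 m/Myr

dip-slip = heave / cos(dip) = 195 / cos(32°) = 229.9 m
net slip = dip-slip / sin(rake) = 229.9 / sin(54.3°) = 283.1 m
rate = 283.1 m / 474 ka = 0.000597 m/yr = 597 m/Myr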